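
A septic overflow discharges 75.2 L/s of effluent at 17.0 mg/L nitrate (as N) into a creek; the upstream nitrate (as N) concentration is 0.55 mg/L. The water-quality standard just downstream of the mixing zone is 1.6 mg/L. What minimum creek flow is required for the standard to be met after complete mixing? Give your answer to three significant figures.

1100 L/s

Set C_mix = 1.6: (Q·0.5500 + 75.20·17.00) / (Q + 75.20) = 1.6
→ Q = 75.20·(17.00 − 1.6)/(1.6 − 0.5500) = 1103 L/s.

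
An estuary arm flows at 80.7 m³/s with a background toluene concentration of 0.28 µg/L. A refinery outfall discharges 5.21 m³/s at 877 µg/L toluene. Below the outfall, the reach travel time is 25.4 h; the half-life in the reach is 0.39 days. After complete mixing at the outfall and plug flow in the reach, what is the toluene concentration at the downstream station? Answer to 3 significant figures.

8.15 µg/L

Flow-weighted average: C = (80.70·0.2800 + 5.210·877.0) / 85.91 = 4592/85.91 = 53.45 µg/L.
Half-life 0.39 d → k = ln 2 / 0.39 = 1.777 d⁻¹.
After decay, C = 53.45 × e^(−kt) = 53.45 × 0.1524 = 8.148 µg/L.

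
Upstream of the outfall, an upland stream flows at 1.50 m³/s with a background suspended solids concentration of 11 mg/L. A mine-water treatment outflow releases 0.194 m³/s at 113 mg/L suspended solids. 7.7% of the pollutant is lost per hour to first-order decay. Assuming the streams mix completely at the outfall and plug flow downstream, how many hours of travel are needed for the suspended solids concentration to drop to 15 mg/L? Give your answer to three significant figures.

Flow-weighted average: C = (1.500·11.00 + 0.1940·113.0) / 1.694 = 38.42/1.694 = 22.68 mg/L.
7.7%/h lost → k = −ln(1 − 0.077) = 0.08013 h⁻¹.
22.68·exp(−k·t) = 15 → t = ln(22.68/15)/k = 18580 s = 5.160 h.

5.16 h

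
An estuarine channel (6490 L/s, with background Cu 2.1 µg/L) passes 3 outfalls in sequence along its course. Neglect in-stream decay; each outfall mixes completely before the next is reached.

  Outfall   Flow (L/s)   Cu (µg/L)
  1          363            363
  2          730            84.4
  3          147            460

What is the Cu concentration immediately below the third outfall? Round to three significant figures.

35.5 µg/L

Outfall 1: combined Q = 6853 L/s; C = (6490·2.100 + 363.0·363.0)/6853 = 21.22 µg/L.
Outfall 2: combined Q = 7583 L/s; C = (6853·21.22 + 730.0·84.40)/7583 = 27.30 µg/L.
Outfall 3: combined Q = 7730 L/s; C = (7583·27.30 + 147.0·460.0)/7730 = 35.53 µg/L.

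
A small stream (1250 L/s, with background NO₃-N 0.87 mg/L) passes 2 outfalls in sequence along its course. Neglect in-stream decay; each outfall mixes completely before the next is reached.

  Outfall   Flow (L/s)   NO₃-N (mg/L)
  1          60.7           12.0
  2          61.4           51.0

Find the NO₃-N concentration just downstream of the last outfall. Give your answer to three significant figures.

Outfall 1: combined Q = 1311 L/s; C = (1250·0.8700 + 60.70·12.00)/1311 = 1.385 mg/L.
Outfall 2: combined Q = 1372 L/s; C = (1311·1.385 + 61.40·51.00)/1372 = 3.606 mg/L.

3.61 mg/L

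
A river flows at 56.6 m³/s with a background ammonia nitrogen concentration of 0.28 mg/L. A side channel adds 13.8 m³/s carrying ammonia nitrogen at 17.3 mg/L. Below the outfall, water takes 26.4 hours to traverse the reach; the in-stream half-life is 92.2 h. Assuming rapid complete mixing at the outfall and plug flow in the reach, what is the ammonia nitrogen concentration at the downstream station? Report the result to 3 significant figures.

2.97 mg/L

Flow-weighted average: C = (56.60·0.2800 + 13.80·17.30) / 70.40 = 254.6/70.40 = 3.616 mg/L.
Half-life 92.2 h → k = ln 2 / 92.2 = 0.007518 h⁻¹ = 0.1804 d⁻¹.
First-order decay: C = 3.616·exp(−k·t) = 3.616·0.8200 = 2.965 mg/L.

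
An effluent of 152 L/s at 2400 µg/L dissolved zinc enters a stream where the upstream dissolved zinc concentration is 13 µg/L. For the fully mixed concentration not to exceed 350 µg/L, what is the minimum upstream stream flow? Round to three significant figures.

925 L/s

Set C_mix = 350: (Q·13.00 + 152.0·2400) / (Q + 152.0) = 350
→ Q = 152.0·(2400 − 350)/(350 − 13.00) = 924.6 L/s.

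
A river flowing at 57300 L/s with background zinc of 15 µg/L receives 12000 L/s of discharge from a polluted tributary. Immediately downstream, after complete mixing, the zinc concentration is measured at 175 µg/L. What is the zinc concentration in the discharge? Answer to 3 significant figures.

Mass balance: 57300·15.00 + 12000·Cₑ = 69300·175.0
→ Cₑ = (69300·175.0 − 57300·15.00) / 12000 = 939.0 µg/L.

939 µg/L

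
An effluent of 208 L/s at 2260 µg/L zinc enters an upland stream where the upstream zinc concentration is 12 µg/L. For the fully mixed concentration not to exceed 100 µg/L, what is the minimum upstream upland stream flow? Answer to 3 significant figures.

5110 L/s

Set C_mix = 100: (Q·12.00 + 208.0·2260) / (Q + 208.0) = 100
→ Q = 208.0·(2260 − 100)/(100 − 12.00) = 5105 L/s.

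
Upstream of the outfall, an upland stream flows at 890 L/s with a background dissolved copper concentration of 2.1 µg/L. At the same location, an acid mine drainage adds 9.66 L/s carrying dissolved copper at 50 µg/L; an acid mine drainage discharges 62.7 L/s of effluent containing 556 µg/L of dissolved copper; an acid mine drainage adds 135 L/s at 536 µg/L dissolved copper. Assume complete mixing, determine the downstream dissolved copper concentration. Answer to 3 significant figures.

Mass balance: C = (890.0·2.100 + 9.660·50.00 + 62.70·556.0 + 135.0·536.0) / 1097 = 109600/1097 = 99.85 µg/L.

99.9 µg/L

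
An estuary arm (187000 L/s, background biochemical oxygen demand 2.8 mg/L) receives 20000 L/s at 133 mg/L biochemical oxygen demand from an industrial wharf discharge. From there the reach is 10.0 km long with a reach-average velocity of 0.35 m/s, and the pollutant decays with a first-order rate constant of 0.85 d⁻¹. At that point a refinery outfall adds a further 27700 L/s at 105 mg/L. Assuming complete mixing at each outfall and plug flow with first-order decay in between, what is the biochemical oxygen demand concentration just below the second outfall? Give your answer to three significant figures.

Conservation of mass: C = (187000·2.800 + 20000·133.0) / 207000 = 3184000/207000 = 15.38 mg/L; combined flow 207000 L/s.
Travel time t = 10.0·1000 / 0.35 = 28570 s = 7.937 h.
Applying C = C₀e^(−kt): 15.38 × 0.7550 = 11.61 mg/L.
Second outfall: C = (207000·11.61 + 27700·105.0)/234700 = 22.63 mg/L.

22.6 mg/L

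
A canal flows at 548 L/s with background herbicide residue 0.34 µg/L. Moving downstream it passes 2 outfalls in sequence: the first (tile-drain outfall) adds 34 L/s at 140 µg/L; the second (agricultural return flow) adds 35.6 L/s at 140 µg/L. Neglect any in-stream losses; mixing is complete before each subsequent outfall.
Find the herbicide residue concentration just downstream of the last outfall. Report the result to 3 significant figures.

16.1 µg/L

Outfall 1: combined Q = 582.0 L/s; C = (548.0·0.3400 + 34.00·140.0)/582.0 = 8.499 µg/L.
Outfall 2: combined Q = 617.6 L/s; C = (582.0·8.499 + 35.60·140.0)/617.6 = 16.08 µg/L.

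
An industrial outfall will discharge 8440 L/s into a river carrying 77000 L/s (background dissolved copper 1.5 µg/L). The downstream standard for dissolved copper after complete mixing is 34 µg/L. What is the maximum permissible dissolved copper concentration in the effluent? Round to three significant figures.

331 µg/L

At the limit, (Qr·Cr + Qe·Cₑ)/(Qr + Qe) = 34:
Cₑ = (85440·34 − 77000·1.500) / 8440 = 330.5 µg/L.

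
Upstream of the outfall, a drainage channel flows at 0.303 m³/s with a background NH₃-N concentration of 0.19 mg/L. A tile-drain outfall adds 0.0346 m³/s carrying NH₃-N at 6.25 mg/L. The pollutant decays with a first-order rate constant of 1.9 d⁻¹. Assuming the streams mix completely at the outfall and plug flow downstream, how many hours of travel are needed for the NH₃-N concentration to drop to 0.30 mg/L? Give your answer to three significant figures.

Conservation of mass: C = (0.3030·0.1900 + 0.03460·6.250) / 0.3376 = 0.2738/0.3376 = 0.8111 mg/L.
0.8111·exp(−k·t) = 0.30 → t = ln(0.8111/0.30)/k = 45230 s = 12.56 h.

12.6 h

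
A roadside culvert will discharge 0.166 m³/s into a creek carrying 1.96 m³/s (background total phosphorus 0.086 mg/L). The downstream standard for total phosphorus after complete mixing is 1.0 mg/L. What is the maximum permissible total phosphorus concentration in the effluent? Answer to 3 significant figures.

11.8 mg/L

At the limit, (Qr·Cr + Qe·Cₑ)/(Qr + Qe) = 1.0:
Cₑ = (2.126·1.0 − 1.960·0.08600) / 0.1660 = 11.79 mg/L.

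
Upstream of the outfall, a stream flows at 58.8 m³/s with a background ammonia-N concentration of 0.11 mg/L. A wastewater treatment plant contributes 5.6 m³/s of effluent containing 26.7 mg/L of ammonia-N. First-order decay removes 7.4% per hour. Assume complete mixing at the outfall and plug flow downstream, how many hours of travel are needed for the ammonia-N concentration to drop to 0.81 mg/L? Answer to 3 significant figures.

Conservation of mass: C = (58.80·0.1100 + 5.600·26.70) / 64.40 = 156.0/64.40 = 2.422 mg/L.
7.4%/h lost → k = −ln(1 − 0.074) = 0.07688 h⁻¹.
2.422·exp(−k·t) = 0.81 → t = ln(2.422/0.81)/k = 51290 s = 14.25 h.

14.2 h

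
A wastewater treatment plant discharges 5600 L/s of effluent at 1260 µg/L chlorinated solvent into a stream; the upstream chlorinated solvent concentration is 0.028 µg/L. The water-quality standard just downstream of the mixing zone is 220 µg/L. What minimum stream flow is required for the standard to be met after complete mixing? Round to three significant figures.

Set C_mix = 220: (Q·0.02800 + 5600·1260) / (Q + 5600) = 220
→ Q = 5600·(1260 − 220)/(220 − 0.02800) = 26480 L/s.

26500 L/s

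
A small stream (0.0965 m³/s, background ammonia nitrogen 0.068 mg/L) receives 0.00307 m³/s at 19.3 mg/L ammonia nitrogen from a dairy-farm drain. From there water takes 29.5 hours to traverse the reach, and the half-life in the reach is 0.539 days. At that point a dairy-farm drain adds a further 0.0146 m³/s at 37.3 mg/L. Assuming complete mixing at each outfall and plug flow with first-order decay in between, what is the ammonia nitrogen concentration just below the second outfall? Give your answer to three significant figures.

4.89 mg/L

Conservation of mass: C = (0.09650·0.06800 + 0.003070·19.30) / 0.09957 = 0.06581/0.09957 = 0.6610 mg/L; combined flow 0.09957 m³/s.
Half-life 0.539 d → k = ln 2 / 0.539 = 1.286 d⁻¹.
Decay over the reach: 0.6610·exp(−kt) = 0.6610·0.2058 = 0.1360 mg/L.
At the second outfall, C = (0.09957·0.1360 + 0.01460·37.30) / (0.09957 + 0.01460) = 4.889 mg/L.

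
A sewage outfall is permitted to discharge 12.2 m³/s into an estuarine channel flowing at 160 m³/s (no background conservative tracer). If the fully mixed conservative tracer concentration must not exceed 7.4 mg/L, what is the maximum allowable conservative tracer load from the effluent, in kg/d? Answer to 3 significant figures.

Mass balance at the limit: 160.0·0 + 12.20·Cₑ = 172.2·7.4 → Cₑ = 104.4 mg/L.
Load = 12.20 m³/s × 104.4 g/m³ × 86 400 s/d = 110100 kg/d.

110000 kg/d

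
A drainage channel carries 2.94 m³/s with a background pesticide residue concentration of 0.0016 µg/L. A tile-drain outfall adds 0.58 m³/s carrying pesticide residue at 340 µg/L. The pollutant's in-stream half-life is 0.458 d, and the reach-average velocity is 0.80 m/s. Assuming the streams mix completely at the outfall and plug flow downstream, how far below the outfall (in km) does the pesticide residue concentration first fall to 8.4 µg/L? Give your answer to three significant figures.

86.7 km

After mixing, C = (2.940·0.001600 + 0.5800·340.0) / 3.520 = 197.2/3.520 = 56.02 µg/L.
Half-life 0.458 d → k = ln 2 / 0.458 = 1.513 d⁻¹.
Set 56.02·exp(−k·t) = 8.4 → t = ln(56.02/8.4)/k = 108300 s = 30.09 h.
Distance = v·t = 0.80·108300 = 86660 m = 86.66 km.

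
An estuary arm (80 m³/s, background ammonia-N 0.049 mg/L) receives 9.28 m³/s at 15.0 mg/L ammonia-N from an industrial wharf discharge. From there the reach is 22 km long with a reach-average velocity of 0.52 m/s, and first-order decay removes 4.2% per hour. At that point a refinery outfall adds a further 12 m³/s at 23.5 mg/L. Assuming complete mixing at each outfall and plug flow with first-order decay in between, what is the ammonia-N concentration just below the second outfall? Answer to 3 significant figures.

3.64 mg/L

Conservation of mass: C = (80.00·0.04900 + 9.280·15.00) / 89.28 = 143.1/89.28 = 1.603 mg/L; combined flow 89.28 m³/s.
Travel time t = 22·1000 / 0.52 = 42310 s = 11.75 h.
4.2%/h lost → k = −ln(1 − 0.042) = 0.04291 h⁻¹.
Decay over the reach: 1.603·exp(−kt) = 1.603·0.6040 = 0.9682 mg/L.
Second outfall: C = (89.28·0.9682 + 12.00·23.50)/101.3 = 3.638 mg/L.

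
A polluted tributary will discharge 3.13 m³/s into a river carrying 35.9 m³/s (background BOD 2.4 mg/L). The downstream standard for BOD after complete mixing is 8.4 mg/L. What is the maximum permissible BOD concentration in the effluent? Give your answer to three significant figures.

77.2 mg/L

At the limit, (Qr·Cr + Qe·Cₑ)/(Qr + Qe) = 8.4:
Cₑ = (39.03·8.4 − 35.90·2.400) / 3.130 = 77.22 mg/L.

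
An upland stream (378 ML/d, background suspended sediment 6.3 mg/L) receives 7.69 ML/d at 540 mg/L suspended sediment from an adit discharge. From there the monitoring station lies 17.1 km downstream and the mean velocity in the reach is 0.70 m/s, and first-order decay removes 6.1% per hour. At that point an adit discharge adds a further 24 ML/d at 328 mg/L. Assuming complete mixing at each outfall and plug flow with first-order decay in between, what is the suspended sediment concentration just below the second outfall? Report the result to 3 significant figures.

Conservation of mass: C = (378.0·6.300 + 7.690·540.0) / 385.7 = 6534/385.7 = 16.94 mg/L; combined flow 385.7 ML/d.
Travel time t = 17.1·1000 / 0.70 = 24430 s = 6.786 h.
6.1%/h lost → k = −ln(1 − 0.061) = 0.06294 h⁻¹.
Applying C = C₀e^(−kt): 16.94 × 0.6524 = 11.05 mg/L.
At the second outfall, C = (385.7·11.05 + 24.00·328.0) / (385.7 + 24.00) = 29.62 mg/L.

29.6 mg/L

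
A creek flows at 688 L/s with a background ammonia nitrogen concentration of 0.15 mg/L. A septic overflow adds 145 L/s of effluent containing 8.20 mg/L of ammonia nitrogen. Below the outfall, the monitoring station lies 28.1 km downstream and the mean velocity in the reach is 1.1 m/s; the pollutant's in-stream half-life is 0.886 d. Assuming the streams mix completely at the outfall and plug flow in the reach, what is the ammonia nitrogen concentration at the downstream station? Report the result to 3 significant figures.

Flow-weighted average: C = (688.0·0.1500 + 145.0·8.200) / 833.0 = 1292/833.0 = 1.551 mg/L.
Travel time t = 28.1·1000 / 1.1 = 25550 s = 7.096 h.
Half-life 0.886 d → k = ln 2 / 0.886 = 0.7823 d⁻¹.
After decay, C = 1.551 × e^(−kt) = 1.551 × 0.7935 = 1.231 mg/L.

1.23 mg/L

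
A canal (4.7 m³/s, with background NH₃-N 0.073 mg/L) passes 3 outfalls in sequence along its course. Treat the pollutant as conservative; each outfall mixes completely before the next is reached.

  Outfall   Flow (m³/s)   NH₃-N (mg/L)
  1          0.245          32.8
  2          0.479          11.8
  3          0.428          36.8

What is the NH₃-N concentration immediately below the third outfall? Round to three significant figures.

After outfall 1: Q = 4.700 + 0.2450 = 4.945 m³/s; C = (4.700·0.07300 + 0.2450·32.80)/4.945 = 1.694 mg/L.
After outfall 2: Q = 4.945 + 0.4790 = 5.424 m³/s; C = (4.945·1.694 + 0.4790·11.80)/5.424 = 2.587 mg/L.
After outfall 3: Q = 5.424 + 0.4280 = 5.852 m³/s; C = (5.424·2.587 + 0.4280·36.80)/5.852 = 5.089 mg/L.

5.09 mg/L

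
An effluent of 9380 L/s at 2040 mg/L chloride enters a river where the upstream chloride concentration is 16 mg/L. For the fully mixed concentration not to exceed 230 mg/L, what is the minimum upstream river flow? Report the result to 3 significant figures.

Set C_mix = 230: (Q·16.00 + 9380·2040) / (Q + 9380) = 230
→ Q = 9380·(2040 − 230)/(230 − 16.00) = 79340 L/s.

79300 L/s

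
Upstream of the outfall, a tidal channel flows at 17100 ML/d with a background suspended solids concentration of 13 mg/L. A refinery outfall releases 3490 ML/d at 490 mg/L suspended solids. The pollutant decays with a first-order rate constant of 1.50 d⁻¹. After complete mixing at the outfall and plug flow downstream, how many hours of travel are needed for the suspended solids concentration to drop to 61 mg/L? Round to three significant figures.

6.89 h

After mixing, C = (17100·13.00 + 3490·490.0) / 20590 = 1932000/20590 = 93.85 mg/L.
93.85·exp(−k·t) = 61 → t = ln(93.85/61)/k = 24820 s = 6.893 h.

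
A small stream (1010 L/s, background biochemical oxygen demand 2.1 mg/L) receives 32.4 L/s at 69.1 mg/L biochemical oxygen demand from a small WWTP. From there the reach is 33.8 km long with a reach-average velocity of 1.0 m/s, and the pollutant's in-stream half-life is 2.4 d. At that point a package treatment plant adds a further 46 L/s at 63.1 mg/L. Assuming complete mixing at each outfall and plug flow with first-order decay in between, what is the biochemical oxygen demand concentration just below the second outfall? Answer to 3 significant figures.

6.24 mg/L

After mixing, C = (1010·2.100 + 32.40·69.10) / 1042 = 4360/1042 = 4.183 mg/L; combined flow 1042 L/s.
Travel time t = 33.8·1000 / 1.0 = 33800 s = 9.389 h.
Half-life 2.4 d → k = ln 2 / 2.4 = 0.2888 d⁻¹.
First-order decay: C = 4.183·exp(−k·t) = 4.183·0.8932 = 3.736 mg/L.
At the second outfall, C = (1042·3.736 + 46.00·63.10) / (1042 + 46.00) = 6.245 mg/L.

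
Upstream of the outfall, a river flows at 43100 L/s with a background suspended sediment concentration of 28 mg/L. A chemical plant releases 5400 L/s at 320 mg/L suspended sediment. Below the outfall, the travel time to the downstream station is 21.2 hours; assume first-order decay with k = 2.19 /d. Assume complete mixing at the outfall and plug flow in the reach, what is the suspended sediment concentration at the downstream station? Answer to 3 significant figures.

Mixed concentration C = ΣQC/ΣQ = (43100·28.00 + 5400·320.0) / 48500 = 2935000/48500 = 60.51 mg/L.
Applying C = C₀e^(−kt): 60.51 × 0.1445 = 8.744 mg/L.

8.74 mg/L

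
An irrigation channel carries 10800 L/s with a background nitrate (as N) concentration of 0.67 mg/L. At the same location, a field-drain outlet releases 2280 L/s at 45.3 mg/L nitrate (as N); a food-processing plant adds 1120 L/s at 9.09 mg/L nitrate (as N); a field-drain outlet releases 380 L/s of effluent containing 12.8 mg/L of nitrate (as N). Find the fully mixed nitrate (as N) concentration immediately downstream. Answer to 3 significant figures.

8.61 mg/L

Flow-weighted average: C = (10800·0.6700 + 2280·45.30 + 1120·9.090 + 380.0·12.80) / 14580 = 125600/14580 = 8.612 mg/L.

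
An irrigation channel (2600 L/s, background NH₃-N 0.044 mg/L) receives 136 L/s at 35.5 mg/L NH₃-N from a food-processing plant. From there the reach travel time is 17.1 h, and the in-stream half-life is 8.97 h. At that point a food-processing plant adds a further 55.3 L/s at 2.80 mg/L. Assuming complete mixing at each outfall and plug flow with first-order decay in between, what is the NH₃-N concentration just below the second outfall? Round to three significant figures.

Conservation of mass: C = (2600·0.04400 + 136.0·35.50) / 2736 = 4942/2736 = 1.806 mg/L; combined flow 2736 L/s.
Half-life 8.97 h → k = ln 2 / 8.97 = 0.07727 h⁻¹ = 1.855 d⁻¹.
First-order decay: C = 1.806·exp(−k·t) = 1.806·0.2668 = 0.4819 mg/L.
Second outfall: C = (2736·0.4819 + 55.30·2.800)/2791 = 0.5278 mg/L.

0.528 mg/L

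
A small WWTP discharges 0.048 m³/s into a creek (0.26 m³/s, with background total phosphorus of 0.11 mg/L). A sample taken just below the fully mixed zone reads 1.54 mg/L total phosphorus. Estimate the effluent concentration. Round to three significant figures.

9.29 mg/L

Mass balance: 0.2600·0.1100 + 0.04800·Cₑ = 0.3080·1.540
→ Cₑ = (0.3080·1.540 − 0.2600·0.1100) / 0.04800 = 9.286 mg/L.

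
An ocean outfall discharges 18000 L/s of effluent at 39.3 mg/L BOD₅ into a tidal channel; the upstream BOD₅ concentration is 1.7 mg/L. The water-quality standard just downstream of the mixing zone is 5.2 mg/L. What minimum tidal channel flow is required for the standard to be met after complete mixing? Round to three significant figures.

Set C_mix = 5.2: (Q·1.700 + 18000·39.30) / (Q + 18000) = 5.2
→ Q = 18000·(39.30 − 5.2)/(5.2 − 1.700) = 175400 L/s.

175000 L/s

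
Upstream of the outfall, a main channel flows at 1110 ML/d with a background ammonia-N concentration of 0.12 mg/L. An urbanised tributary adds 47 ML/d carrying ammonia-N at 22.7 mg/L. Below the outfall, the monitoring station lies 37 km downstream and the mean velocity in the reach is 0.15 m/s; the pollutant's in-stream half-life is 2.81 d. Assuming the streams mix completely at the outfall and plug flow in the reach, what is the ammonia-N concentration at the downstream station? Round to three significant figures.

Mixed concentration C = ΣQC/ΣQ = (1110·0.1200 + 47.00·22.70) / 1157 = 1200/1157 = 1.037 mg/L.
Travel time t = 37·1000 / 0.15 = 246700 s = 68.52 h.
Half-life 2.81 d → k = ln 2 / 2.81 = 0.2467 d⁻¹.
Applying C = C₀e^(−kt): 1.037 × 0.4945 = 0.5129 mg/L.

0.513 mg/L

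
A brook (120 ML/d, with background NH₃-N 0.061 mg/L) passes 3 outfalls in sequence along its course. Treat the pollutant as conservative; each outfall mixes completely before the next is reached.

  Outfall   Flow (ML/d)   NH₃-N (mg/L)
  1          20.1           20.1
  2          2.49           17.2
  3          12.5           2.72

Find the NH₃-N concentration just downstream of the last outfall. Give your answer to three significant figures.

Outfall 1: combined Q = 140.1 ML/d; C = (120.0·0.06100 + 20.10·20.10)/140.1 = 2.936 mg/L.
Outfall 2: combined Q = 142.6 ML/d; C = (140.1·2.936 + 2.490·17.20)/142.6 = 3.185 mg/L.
Outfall 3: combined Q = 155.1 ML/d; C = (142.6·3.185 + 12.50·2.720)/155.1 = 3.148 mg/L.

3.15 mg/L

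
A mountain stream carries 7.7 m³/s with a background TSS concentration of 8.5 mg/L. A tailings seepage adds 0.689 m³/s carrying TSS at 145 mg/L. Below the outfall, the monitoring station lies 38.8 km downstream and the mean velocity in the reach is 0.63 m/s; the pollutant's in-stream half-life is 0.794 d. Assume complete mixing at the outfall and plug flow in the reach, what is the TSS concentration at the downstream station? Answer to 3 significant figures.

10.6 mg/L

After mixing, C = (7.700·8.500 + 0.6890·145.0) / 8.389 = 165.4/8.389 = 19.71 mg/L.
Travel time t = 38.8·1000 / 0.63 = 61590 s = 17.11 h.
Half-life 0.794 d → k = ln 2 / 0.794 = 0.8730 d⁻¹.
First-order decay: C = 19.71·exp(−k·t) = 19.71·0.5367 = 10.58 mg/L.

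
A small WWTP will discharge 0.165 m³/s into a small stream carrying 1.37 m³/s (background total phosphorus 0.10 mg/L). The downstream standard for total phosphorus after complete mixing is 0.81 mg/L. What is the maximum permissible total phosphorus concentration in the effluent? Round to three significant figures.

6.71 mg/L

At the limit, (Qr·Cr + Qe·Cₑ)/(Qr + Qe) = 0.81:
Cₑ = (1.535·0.81 − 1.370·0.1000) / 0.1650 = 6.705 mg/L.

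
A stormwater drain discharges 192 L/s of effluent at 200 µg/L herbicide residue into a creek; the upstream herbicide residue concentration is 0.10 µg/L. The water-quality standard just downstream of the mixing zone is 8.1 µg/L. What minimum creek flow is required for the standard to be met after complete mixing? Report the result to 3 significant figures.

Set C_mix = 8.1: (Q·0.1000 + 192.0·200.0) / (Q + 192.0) = 8.1
→ Q = 192.0·(200.0 − 8.1)/(8.1 − 0.1000) = 4606 L/s.

4610 L/s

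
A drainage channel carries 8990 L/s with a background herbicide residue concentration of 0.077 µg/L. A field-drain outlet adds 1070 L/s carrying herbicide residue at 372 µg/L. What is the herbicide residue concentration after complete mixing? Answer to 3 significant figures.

After mixing, C = (8990·0.07700 + 1070·372.0) / 10060 = 398700/10060 = 39.64 µg/L.

39.6 µg/L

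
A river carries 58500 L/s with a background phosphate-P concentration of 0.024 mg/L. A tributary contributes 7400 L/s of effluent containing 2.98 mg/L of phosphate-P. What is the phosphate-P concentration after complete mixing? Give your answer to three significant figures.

0.356 mg/L

Mass balance: C = (58500·0.02400 + 7400·2.980) / 65900 = 23460/65900 = 0.3559 mg/L.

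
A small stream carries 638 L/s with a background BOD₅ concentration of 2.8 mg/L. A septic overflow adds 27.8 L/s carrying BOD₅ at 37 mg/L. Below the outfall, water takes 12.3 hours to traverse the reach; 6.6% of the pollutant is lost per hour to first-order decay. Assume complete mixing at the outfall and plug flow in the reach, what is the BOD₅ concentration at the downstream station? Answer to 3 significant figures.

1.83 mg/L

After mixing, C = (638.0·2.800 + 27.80·37.00) / 665.8 = 2815/665.8 = 4.228 mg/L.
6.6%/h lost → k = −ln(1 − 0.066) = 0.06828 h⁻¹.
After decay, C = 4.228 × e^(−kt) = 4.228 × 0.4318 = 1.826 mg/L.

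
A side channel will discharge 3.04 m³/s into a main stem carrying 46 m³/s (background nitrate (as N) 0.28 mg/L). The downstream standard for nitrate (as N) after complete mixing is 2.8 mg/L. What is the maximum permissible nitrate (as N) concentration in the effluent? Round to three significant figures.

At the limit, (Qr·Cr + Qe·Cₑ)/(Qr + Qe) = 2.8:
Cₑ = (49.04·2.8 − 46.00·0.2800) / 3.040 = 40.93 mg/L.

40.9 mg/L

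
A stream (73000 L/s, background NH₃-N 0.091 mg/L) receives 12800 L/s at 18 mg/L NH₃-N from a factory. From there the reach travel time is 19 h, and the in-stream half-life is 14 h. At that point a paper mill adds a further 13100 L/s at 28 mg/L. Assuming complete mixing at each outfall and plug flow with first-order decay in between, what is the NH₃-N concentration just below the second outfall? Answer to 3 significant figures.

Flow-weighted average: C = (73000·0.09100 + 12800·18.00) / 85800 = 237000/85800 = 2.763 mg/L; combined flow 85800 L/s.
Half-life 14 h → k = ln 2 / 14 = 0.04951 h⁻¹ = 1.188 d⁻¹.
After decay, C = 2.763 × e^(−kt) = 2.763 × 0.3904 = 1.078 mg/L.
Second outfall: C = (85800·1.078 + 13100·28.00)/98900 = 4.644 mg/L.

4.64 mg/L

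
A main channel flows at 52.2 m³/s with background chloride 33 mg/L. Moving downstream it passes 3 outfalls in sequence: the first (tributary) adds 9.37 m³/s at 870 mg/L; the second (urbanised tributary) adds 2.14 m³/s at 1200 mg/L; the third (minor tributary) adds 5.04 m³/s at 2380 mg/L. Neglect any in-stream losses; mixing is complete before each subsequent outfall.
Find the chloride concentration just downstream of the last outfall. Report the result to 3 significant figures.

Outfall 1: combined Q = 61.57 m³/s; C = (52.20·33.00 + 9.370·870.0)/61.57 = 160.4 mg/L.
Outfall 2: combined Q = 63.71 m³/s; C = (61.57·160.4 + 2.140·1200)/63.71 = 195.3 mg/L.
Outfall 3: combined Q = 68.75 m³/s; C = (63.71·195.3 + 5.040·2380)/68.75 = 355.5 mg/L.

355 mg/L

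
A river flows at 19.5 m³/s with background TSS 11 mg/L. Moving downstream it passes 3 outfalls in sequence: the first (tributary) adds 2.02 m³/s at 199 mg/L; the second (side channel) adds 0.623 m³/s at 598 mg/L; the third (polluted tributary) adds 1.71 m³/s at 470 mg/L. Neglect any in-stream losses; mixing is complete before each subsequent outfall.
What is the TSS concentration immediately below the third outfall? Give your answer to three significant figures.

75.2 mg/L

Outfall 1: combined Q = 21.52 m³/s; C = (19.50·11.00 + 2.020·199.0)/21.52 = 28.65 mg/L.
Outfall 2: combined Q = 22.14 m³/s; C = (21.52·28.65 + 0.6230·598.0)/22.14 = 44.67 mg/L.
Outfall 3: combined Q = 23.85 m³/s; C = (22.14·44.67 + 1.710·470.0)/23.85 = 75.16 mg/L.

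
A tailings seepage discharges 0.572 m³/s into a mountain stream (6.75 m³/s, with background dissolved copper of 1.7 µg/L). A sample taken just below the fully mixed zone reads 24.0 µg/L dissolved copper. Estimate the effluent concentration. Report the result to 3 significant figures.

Mass balance: 6.750·1.700 + 0.5720·Cₑ = 7.322·24.00
→ Cₑ = (7.322·24.00 − 6.750·1.700) / 0.5720 = 287.2 µg/L.

287 µg/L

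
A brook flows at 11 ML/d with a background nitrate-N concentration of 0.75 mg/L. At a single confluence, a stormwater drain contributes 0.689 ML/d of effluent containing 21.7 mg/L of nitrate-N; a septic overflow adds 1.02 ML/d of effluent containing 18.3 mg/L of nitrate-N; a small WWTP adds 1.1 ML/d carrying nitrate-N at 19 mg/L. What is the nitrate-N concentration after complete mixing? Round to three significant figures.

After mixing, C = (11.00·0.7500 + 0.6890·21.70 + 1.020·18.30 + 1.100·19.00) / 13.81 = 62.77/13.81 = 4.545 mg/L.

4.55 mg/L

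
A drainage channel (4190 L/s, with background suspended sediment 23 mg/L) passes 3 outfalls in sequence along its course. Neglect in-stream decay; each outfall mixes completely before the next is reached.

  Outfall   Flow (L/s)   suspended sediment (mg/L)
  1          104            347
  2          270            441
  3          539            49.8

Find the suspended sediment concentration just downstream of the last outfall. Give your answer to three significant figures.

54.6 mg/L

Below outfall 1: Q → 4294 L/s, C = (4190·23.00 + 104.0·347.0)/4294 = 30.85 mg/L.
Below outfall 2: Q → 4564 L/s, C = (4294·30.85 + 270.0·441.0)/4564 = 55.11 mg/L.
Below outfall 3: Q → 5103 L/s, C = (4564·55.11 + 539.0·49.80)/5103 = 54.55 mg/L.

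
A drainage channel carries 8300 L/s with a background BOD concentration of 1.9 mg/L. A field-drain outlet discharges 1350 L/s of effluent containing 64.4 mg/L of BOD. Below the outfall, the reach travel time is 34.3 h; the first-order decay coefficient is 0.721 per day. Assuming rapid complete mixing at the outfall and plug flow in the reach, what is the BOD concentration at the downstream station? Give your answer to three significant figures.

Flow-weighted average: C = (8300·1.900 + 1350·64.40) / 9650 = 102700/9650 = 10.64 mg/L.
Applying C = C₀e^(−kt): 10.64 × 0.3569 = 3.798 mg/L.

3.80 mg/L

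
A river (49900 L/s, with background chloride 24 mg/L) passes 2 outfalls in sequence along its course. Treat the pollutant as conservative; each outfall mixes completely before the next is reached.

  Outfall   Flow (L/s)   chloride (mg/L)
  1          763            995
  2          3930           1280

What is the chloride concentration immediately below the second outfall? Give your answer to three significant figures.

128 mg/L

After outfall 1: Q = 49900 + 763.0 = 50660 L/s; C = (49900·24.00 + 763.0·995.0)/50660 = 38.62 mg/L.
After outfall 2: Q = 50660 + 3930 = 54590 L/s; C = (50660·38.62 + 3930·1280)/54590 = 128.0 mg/L.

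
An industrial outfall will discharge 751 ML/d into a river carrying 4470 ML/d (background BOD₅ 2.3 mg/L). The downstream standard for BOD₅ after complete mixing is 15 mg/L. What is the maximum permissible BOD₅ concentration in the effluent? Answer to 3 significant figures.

90.6 mg/L

At the limit, (Qr·Cr + Qe·Cₑ)/(Qr + Qe) = 15:
Cₑ = (5221·15 − 4470·2.300) / 751.0 = 90.59 mg/L.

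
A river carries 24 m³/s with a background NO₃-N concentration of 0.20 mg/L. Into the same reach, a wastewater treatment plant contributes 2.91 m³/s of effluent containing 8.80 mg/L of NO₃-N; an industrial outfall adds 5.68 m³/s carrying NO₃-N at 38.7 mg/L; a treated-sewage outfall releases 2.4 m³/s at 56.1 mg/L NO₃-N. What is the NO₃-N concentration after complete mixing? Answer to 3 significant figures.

11.0 mg/L

Conservation of mass: C = (24.00·0.2000 + 2.910·8.800 + 5.680·38.70 + 2.400·56.10) / 34.99 = 384.9/34.99 = 11.00 mg/L.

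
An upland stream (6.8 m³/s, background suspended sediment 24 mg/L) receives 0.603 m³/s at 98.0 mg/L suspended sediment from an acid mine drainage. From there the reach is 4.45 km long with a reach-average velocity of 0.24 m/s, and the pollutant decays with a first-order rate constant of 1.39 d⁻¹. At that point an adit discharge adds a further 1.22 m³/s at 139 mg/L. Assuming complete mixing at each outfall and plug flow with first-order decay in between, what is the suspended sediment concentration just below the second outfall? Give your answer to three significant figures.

38.8 mg/L

Conservation of mass: C = (6.800·24.00 + 0.6030·98.00) / 7.403 = 222.3/7.403 = 30.03 mg/L; combined flow 7.403 m³/s.
Travel time t = 4.45·1000 / 0.24 = 18540 s = 5.150 h.
Decay over the reach: 30.03·exp(−kt) = 30.03·0.7421 = 22.28 mg/L.
Second outfall: C = (7.403·22.28 + 1.220·139.0)/8.623 = 38.80 mg/L.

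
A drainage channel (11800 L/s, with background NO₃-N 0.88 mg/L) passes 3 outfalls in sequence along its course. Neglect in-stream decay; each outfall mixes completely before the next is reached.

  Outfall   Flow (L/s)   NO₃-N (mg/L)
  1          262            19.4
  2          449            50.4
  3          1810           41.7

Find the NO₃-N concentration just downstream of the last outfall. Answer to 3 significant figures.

Below outfall 1: Q → 12060 L/s, C = (11800·0.8800 + 262.0·19.40)/12060 = 1.282 mg/L.
Below outfall 2: Q → 12510 L/s, C = (12060·1.282 + 449.0·50.40)/12510 = 3.045 mg/L.
Below outfall 3: Q → 14320 L/s, C = (12510·3.045 + 1810·41.70)/14320 = 7.931 mg/L.

7.93 mg/L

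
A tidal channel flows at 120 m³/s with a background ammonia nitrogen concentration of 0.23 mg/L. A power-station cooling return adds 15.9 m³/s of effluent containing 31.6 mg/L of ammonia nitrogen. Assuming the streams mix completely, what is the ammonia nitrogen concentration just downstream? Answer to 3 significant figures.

Flow-weighted average: C = (120.0·0.2300 + 15.90·31.60) / 135.9 = 530.0/135.9 = 3.900 mg/L.

3.90 mg/L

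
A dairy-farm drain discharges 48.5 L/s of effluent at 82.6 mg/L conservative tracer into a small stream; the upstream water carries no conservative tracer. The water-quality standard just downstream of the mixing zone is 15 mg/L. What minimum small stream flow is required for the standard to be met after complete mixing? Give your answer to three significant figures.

Set C_mix = 15: (Q·0 + 48.50·82.60) / (Q + 48.50) = 15
→ Q = 48.50·(82.60 − 15)/(15 − 0) = 218.6 L/s.

219 L/s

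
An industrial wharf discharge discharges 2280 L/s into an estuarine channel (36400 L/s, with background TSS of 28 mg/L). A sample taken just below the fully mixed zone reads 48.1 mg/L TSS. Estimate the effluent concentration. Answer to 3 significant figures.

369 mg/L

Mass balance: 36400·28.00 + 2280·Cₑ = 38680·48.10
→ Cₑ = (38680·48.10 − 36400·28.00) / 2280 = 369.0 mg/L.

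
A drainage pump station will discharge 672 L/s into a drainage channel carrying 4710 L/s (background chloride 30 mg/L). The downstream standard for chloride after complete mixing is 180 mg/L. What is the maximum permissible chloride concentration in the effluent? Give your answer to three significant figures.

1230 mg/L

At the limit, (Qr·Cr + Qe·Cₑ)/(Qr + Qe) = 180:
Cₑ = (5382·180 − 4710·30.00) / 672.0 = 1231 mg/L.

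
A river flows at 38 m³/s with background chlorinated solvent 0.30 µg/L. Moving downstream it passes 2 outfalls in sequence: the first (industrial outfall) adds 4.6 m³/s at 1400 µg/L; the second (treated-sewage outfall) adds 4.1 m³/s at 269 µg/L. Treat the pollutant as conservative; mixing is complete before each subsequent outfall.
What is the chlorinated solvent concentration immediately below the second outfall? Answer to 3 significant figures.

162 µg/L

Outfall 1: combined Q = 42.60 m³/s; C = (38.00·0.3000 + 4.600·1400)/42.60 = 151.4 µg/L.
Outfall 2: combined Q = 46.70 m³/s; C = (42.60·151.4 + 4.100·269.0)/46.70 = 161.8 µg/L.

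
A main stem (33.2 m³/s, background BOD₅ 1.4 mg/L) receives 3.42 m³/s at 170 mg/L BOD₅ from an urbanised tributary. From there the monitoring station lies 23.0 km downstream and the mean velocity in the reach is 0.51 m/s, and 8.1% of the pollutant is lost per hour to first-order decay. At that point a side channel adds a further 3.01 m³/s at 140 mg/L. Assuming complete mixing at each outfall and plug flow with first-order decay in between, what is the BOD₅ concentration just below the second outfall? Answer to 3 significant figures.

Mixed concentration C = ΣQC/ΣQ = (33.20·1.400 + 3.420·170.0) / 36.62 = 627.9/36.62 = 17.15 mg/L; combined flow 36.62 m³/s.
Travel time t = 23.0·1000 / 0.51 = 45100 s = 12.53 h.
8.1%/h lost → k = −ln(1 − 0.081) = 0.08447 h⁻¹.
First-order decay: C = 17.15·exp(−k·t) = 17.15·0.3471 = 5.951 mg/L.
Second outfall: C = (36.62·5.951 + 3.010·140.0)/39.63 = 16.13 mg/L.

16.1 mg/L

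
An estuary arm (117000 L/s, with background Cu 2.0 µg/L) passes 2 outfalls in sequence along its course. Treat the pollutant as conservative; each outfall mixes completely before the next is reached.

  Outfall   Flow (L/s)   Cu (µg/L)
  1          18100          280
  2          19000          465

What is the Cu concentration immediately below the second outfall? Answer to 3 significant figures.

Below outfall 1: Q → 135100 L/s, C = (117000·2.000 + 18100·280.0)/135100 = 39.25 µg/L.
Below outfall 2: Q → 154100 L/s, C = (135100·39.25 + 19000·465.0)/154100 = 91.74 µg/L.

91.7 µg/L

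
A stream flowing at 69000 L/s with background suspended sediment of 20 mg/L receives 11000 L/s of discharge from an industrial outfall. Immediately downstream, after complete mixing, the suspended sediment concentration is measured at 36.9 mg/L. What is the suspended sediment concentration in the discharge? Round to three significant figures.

143 mg/L

Mass balance: 69000·20.00 + 11000·Cₑ = 80000·36.90
→ Cₑ = (80000·36.90 − 69000·20.00) / 11000 = 142.9 mg/L.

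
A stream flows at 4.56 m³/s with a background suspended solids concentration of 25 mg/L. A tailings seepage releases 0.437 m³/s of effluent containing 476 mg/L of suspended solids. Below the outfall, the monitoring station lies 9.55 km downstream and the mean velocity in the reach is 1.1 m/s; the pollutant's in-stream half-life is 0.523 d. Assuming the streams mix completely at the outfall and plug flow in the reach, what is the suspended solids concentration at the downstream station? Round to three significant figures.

56.4 mg/L

Mass balance: C = (4.560·25.00 + 0.4370·476.0) / 4.997 = 322.0/4.997 = 64.44 mg/L.
Travel time t = 9.55·1000 / 1.1 = 8682 s = 2.412 h.
Half-life 0.523 d → k = ln 2 / 0.523 = 1.325 d⁻¹.
Decay over the reach: 64.44·exp(−kt) = 64.44·0.8753 = 56.41 mg/L.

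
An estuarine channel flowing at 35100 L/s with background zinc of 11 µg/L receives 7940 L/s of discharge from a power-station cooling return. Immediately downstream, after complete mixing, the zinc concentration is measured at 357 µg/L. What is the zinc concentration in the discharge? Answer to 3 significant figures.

Mass balance: 35100·11.00 + 7940·Cₑ = 43040·357.0
→ Cₑ = (43040·357.0 − 35100·11.00) / 7940 = 1887 µg/L.

1890 µg/L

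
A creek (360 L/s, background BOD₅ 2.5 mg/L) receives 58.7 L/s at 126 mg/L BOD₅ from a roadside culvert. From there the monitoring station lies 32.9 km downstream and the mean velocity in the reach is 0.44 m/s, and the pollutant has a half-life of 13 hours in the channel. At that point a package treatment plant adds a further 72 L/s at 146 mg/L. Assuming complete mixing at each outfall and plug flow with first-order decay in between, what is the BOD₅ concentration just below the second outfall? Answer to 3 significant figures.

27.0 mg/L

Flow-weighted average: C = (360.0·2.500 + 58.70·126.0) / 418.7 = 8296/418.7 = 19.81 mg/L; combined flow 418.7 L/s.
Travel time t = 32.9·1000 / 0.44 = 74770 s = 20.77 h.
Half-life 13 h → k = ln 2 / 13 = 0.05332 h⁻¹ = 1.280 d⁻¹.
Applying C = C₀e^(−kt): 19.81 × 0.3304 = 6.547 mg/L.
At the second outfall, C = (418.7·6.547 + 72.00·146.0) / (418.7 + 72.00) = 27.01 mg/L.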